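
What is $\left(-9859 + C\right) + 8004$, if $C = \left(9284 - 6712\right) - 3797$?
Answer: $-3080$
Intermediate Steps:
$C = -1225$ ($C = 2572 - 3797 = -1225$)
$\left(-9859 + C\right) + 8004 = \left(-9859 - 1225\right) + 8004 = -11084 + 8004 = -3080$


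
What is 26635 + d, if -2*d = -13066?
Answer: 33168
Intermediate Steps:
d = 6533 (d = -1/2*(-13066) = 6533)
26635 + d = 26635 + 6533 = 33168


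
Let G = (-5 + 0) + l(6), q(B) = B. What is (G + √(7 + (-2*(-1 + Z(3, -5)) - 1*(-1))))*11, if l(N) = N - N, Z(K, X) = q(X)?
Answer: -55 + 22*√5 ≈ -5.8065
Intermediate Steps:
Z(K, X) = X
l(N) = 0
G = -5 (G = (-5 + 0) + 0 = -5 + 0 = -5)
(G + √(7 + (-2*(-1 + Z(3, -5)) - 1*(-1))))*11 = (-5 + √(7 + (-2*(-1 - 5) - 1*(-1))))*11 = (-5 + √(7 + (-2*(-6) + 1)))*11 = (-5 + √(7 + (12 + 1)))*11 = (-5 + √(7 + 13))*11 = (-5 + √20)*11 = (-5 + 2*√5)*11 = -55 + 22*√5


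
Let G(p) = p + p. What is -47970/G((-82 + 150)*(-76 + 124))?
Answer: -7995/1088 ≈ -7.3483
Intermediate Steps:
G(p) = 2*p
-47970/G((-82 + 150)*(-76 + 124)) = -47970*1/(2*(-82 + 150)*(-76 + 124)) = -47970/(2*(68*48)) = -47970/(2*3264) = -47970/6528 = -47970*1/6528 = -7995/1088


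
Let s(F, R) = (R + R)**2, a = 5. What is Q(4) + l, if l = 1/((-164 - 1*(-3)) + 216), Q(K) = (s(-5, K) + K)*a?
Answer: 18701/55 ≈ 340.02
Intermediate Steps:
s(F, R) = 4*R**2 (s(F, R) = (2*R)**2 = 4*R**2)
Q(K) = 5*K + 20*K**2 (Q(K) = (4*K**2 + K)*5 = (K + 4*K**2)*5 = 5*K + 20*K**2)
l = 1/55 (l = 1/((-164 + 3) + 216) = 1/(-161 + 216) = 1/55 ≈ 0.018182)
Q(4) + l = 5*4*(1 + 4*4) + 1/55 = 5*4*(1 + 16) + 1/55 = 5*4*17 + 1/55 = 340 + 1/55 = 18701/55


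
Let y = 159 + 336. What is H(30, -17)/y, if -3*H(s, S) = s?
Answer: -2/99 ≈ -0.020202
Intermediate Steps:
H(s, S) = -s/3
y = 495
H(30, -17)/y = -⅓*30/495 = -10*1/495 = -2/99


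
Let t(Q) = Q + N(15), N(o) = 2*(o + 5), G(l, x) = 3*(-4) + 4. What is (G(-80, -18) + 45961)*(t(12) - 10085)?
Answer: -461046449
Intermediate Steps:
G(l, x) = -8 (G(l, x) = -12 + 4 = -8)
N(o) = 10 + 2*o (N(o) = 2*(5 + o) = 10 + 2*o)
t(Q) = 40 + Q (t(Q) = Q + (10 + 2*15) = Q + (10 + 30) = Q + 40 = 40 + Q)
(G(-80, -18) + 45961)*(t(12) - 10085) = (-8 + 45961)*((40 + 12) - 10085) = 45953*(52 - 10085) = 45953*(-10033) = -461046449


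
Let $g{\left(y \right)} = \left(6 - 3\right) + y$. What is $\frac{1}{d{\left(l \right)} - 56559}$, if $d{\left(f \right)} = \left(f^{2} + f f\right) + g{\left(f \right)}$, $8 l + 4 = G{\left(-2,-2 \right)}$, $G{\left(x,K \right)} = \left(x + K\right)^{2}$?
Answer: $- \frac{1}{56550} \approx -1.7683 \cdot 10^{-5}$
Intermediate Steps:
$g{\left(y \right)} = 3 + y$
$G{\left(x,K \right)} = \left(K + x\right)^{2}$
$l = \frac{3}{2}$ ($l = - \frac{1}{2} + \frac{\left(-2 - 2\right)^{2}}{8} = - \frac{1}{2} + \frac{\left(-4\right)^{2}}{8} = - \frac{1}{2} + \frac{1}{8} \cdot 16 = - \frac{1}{2} + 2 = \frac{3}{2} \approx 1.5$)
$d{\left(f \right)} = 3 + f + 2 f^{2}$ ($d{\left(f \right)} = \left(f^{2} + f f\right) + \left(3 + f\right) = \left(f^{2} + f^{2}\right) + \left(3 + f\right) = 2 f^{2} + \left(3 + f\right) = 3 + f + 2 f^{2}$)
$\frac{1}{d{\left(l \right)} - 56559} = \frac{1}{\left(3 + \frac{3}{2} + 2 \left(\frac{3}{2}\right)^{2}\right) - 56559} = \frac{1}{\left(3 + \frac{3}{2} + 2 \cdot \frac{9}{4}\right) - 56559} = \frac{1}{\left(3 + \frac{3}{2} + \frac{9}{2}\right) - 56559} = \frac{1}{9 - 56559} = \frac{1}{-56550} = - \frac{1}{56550}$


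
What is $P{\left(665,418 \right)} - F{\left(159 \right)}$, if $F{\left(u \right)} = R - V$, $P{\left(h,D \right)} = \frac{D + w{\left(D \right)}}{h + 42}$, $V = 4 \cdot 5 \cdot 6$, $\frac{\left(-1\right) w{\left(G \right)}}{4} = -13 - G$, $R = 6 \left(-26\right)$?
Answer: $\frac{28182}{101} \approx 279.03$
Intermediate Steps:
$R = -156$
$w{\left(G \right)} = 52 + 4 G$ ($w{\left(G \right)} = - 4 \left(-13 - G\right) = 52 + 4 G$)
$V = 120$ ($V = 20 \cdot 6 = 120$)
$P{\left(h,D \right)} = \frac{52 + 5 D}{42 + h}$ ($P{\left(h,D \right)} = \frac{D + \left(52 + 4 D\right)}{h + 42} = \frac{52 + 5 D}{42 + h}$)
$F{\left(u \right)} = -276$ ($F{\left(u \right)} = -156 - 120 = -276$)
$P{\left(665,418 \right)} - F{\left(159 \right)} = \frac{52 + 5 \cdot 418}{42 + 665} - -276 = \frac{52 + 2090}{707} + 276 = \frac{1}{707} \cdot 2142 + 276 = \frac{306}{101} + 276 = \frac{28182}{101}$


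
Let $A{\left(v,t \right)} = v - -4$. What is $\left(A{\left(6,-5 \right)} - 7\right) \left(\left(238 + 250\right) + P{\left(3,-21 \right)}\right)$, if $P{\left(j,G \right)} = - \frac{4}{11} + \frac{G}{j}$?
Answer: $\frac{15861}{11} \approx 1441.9$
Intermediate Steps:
$A{\left(v,t \right)} = 4 + v$ ($A{\left(v,t \right)} = v + 4 = 4 + v$)
$P{\left(j,G \right)} = - \frac{4}{11} + \frac{G}{j}$ ($P{\left(j,G \right)} = \left(-4\right) \frac{1}{11} + \frac{G}{j} = - \frac{4}{11} + \frac{G}{j}$)
$\left(A{\left(6,-5 \right)} - 7\right) \left(\left(238 + 250\right) + P{\left(3,-21 \right)}\right) = \left(\left(4 + 6\right) - 7\right) \left(\left(238 + 250\right) - \left(\frac{4}{11} + \frac{21}{3}\right)\right) = \left(10 - 7\right) \left(488 - \frac{81}{11}\right) = 3 \left(488 - \frac{81}{11}\right) = 3 \cdot \frac{5287}{11} = \frac{15861}{11}$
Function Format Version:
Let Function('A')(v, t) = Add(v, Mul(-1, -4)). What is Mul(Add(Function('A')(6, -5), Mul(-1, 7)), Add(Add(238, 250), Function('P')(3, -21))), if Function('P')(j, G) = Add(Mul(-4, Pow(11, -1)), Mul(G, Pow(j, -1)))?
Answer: Rational(15861, 11) ≈ 1441.9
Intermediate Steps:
Function('A')(v, t) = Add(4, v) (Function('A')(v, t) = Add(v, 4) = Add(4, v))
Function('P')(j, G) = Add(Rational(-4, 11), Mul(G, Pow(j, -1))) (Function('P')(j, G) = Add(Mul(-4, Rational(1, 11)), Mul(G, Pow(j, -1))) = Add(Rational(-4, 11), Mul(G, Pow(j, -1))))
Mul(Add(Function('A')(6, -5), Mul(-1, 7)), Add(Add(238, 250), Function('P')(3, -21))) = Mul(Add(Add(4, 6), Mul(-1, 7)), Add(Add(238, 250), Add(Rational(-4, 11), Mul(-21, Pow(3, -1))))) = Mul(Add(10, -7), Add(488, Add(Rational(-4, 11), Mul(-21, Rational(1, 3))))) = Mul(3, Add(488, Add(Rational(-4, 11), -7))) = Mul(3, Add(488, Rational(-81, 11))) = Mul(3, Rational(5287, 11)) = Rational(15861, 11)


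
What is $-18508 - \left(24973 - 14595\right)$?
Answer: $-28886$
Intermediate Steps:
$-18508 - \left(24973 - 14595\right) = -18508 - 10378 = -28886$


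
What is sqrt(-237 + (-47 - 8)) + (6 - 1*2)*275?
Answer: 1100 + 2*I*sqrt(73) ≈ 1100.0 + 17.088*I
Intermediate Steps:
sqrt(-237 + (-47 - 8)) + (6 - 1*2)*275 = sqrt(-237 - 55) + (6 - 2)*275 = sqrt(-292) + 4*275 = 2*I*sqrt(73) + 1100 = 1100 + 2*I*sqrt(73)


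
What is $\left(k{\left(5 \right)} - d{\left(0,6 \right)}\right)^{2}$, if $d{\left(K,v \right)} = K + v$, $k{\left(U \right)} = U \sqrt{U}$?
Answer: $161 - 60 \sqrt{5} \approx 26.836$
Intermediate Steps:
$k{\left(U \right)} = U^{\frac{3}{2}}$
$\left(k{\left(5 \right)} - d{\left(0,6 \right)}\right)^{2} = \left(5^{\frac{3}{2}} - \left(0 + 6\right)\right)^{2} = \left(5 \sqrt{5} - 6\right)^{2} = \left(-6 + 5 \sqrt{5}\right)^{2}$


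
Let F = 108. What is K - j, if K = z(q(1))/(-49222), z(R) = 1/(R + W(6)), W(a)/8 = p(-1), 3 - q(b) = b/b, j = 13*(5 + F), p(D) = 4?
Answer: -2458442013/1673548 ≈ -1469.0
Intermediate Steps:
j = 1469 (j = 13*(5 + 108) = 13*113 = 1469)
q(b) = 2 (q(b) = 3 - b/b = 3 - 1*1 = 3 - 1 = 2)
W(a) = 32 (W(a) = 8*4 = 32)
z(R) = 1/(32 + R) (z(R) = 1/(R + 32) = 1/(32 + R))
K = -1/1673548 (K = 1/((32 + 2)*(-49222)) = -1/49222/34 = (1/34)*(-1/49222) = -1/1673548 ≈ -5.9753e-7)
K - j = -1/1673548 - 1*1469 = -1/1673548 - 1469 = -2458442013/1673548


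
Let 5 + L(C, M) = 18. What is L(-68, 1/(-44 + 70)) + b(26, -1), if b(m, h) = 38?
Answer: 51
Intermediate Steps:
L(C, M) = 13 (L(C, M) = -5 + 18 = 13)
L(-68, 1/(-44 + 70)) + b(26, -1) = 13 + 38 = 51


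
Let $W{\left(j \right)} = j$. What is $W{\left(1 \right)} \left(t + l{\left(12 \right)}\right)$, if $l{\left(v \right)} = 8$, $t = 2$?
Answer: $10$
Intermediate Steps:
$W{\left(1 \right)} \left(t + l{\left(12 \right)}\right) = 1 \left(2 + 8\right) = 1 \cdot 10 = 10$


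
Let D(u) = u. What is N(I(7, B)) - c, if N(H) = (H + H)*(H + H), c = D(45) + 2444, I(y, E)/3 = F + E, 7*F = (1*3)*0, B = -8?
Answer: -185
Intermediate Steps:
F = 0 (F = ((1*3)*0)/7 = (3*0)/7 = (⅐)*0 = 0)
I(y, E) = 3*E (I(y, E) = 3*(0 + E) = 3*E)
c = 2489 (c = 45 + 2444 = 2489)
N(H) = 4*H² (N(H) = (2*H)*(2*H) = 4*H²)
N(I(7, B)) - c = 4*(3*(-8))² - 1*2489 = 4*(-24)² - 2489 = 4*576 - 2489 = 2304 - 2489 = -185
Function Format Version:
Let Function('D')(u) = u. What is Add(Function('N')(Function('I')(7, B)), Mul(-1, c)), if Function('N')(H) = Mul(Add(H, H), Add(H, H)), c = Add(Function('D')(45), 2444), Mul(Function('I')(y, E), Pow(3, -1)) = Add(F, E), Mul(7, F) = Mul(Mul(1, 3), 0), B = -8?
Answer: -185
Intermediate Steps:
F = 0 (F = Mul(Rational(1, 7), Mul(Mul(1, 3), 0)) = Mul(Rational(1, 7), Mul(3, 0)) = Mul(Rational(1, 7), 0) = 0)
Function('I')(y, E) = Mul(3, E) (Function('I')(y, E) = Mul(3, Add(0, E)) = Mul(3, E))
c = 2489 (c = Add(45, 2444) = 2489)
Function('N')(H) = Mul(4, Pow(H, 2)) (Function('N')(H) = Mul(Mul(2, H), Mul(2, H)) = Mul(4, Pow(H, 2)))
Add(Function('N')(Function('I')(7, B)), Mul(-1, c)) = Add(Mul(4, Pow(Mul(3, -8), 2)), Mul(-1, 2489)) = Add(Mul(4, Pow(-24, 2)), -2489) = Add(Mul(4, 576), -2489) = Add(2304, -2489) = -185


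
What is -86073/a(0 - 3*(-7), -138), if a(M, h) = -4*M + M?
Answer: 28691/21 ≈ 1366.2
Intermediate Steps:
a(M, h) = -3*M
-86073/a(0 - 3*(-7), -138) = -86073*(-1/(3*(0 - 3*(-7)))) = -86073*(-1/(3*(0 + 21))) = -86073/((-3*21)) = -86073/(-63) = -86073*(-1/63) = 28691/21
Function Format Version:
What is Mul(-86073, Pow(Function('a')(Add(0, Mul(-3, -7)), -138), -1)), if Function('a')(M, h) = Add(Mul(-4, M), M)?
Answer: Rational(28691, 21) ≈ 1366.2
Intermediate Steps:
Function('a')(M, h) = Mul(-3, M)
Mul(-86073, Pow(Function('a')(Add(0, Mul(-3, -7)), -138), -1)) = Mul(-86073, Pow(Mul(-3, Add(0, Mul(-3, -7))), -1)) = Mul(-86073, Pow(Mul(-3, Add(0, 21)), -1)) = Mul(-86073, Pow(Mul(-3, 21), -1)) = Mul(-86073, Pow(-63, -1)) = Mul(-86073, Rational(-1, 63)) = Rational(28691, 21)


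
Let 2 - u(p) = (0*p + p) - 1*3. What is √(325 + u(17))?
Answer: √313 ≈ 17.692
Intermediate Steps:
u(p) = 5 - p (u(p) = 2 - ((0*p + p) - 1*3) = 2 - ((0 + p) - 3) = 2 - (p - 3) = 2 - (-3 + p) = 2 + (3 - p) = 5 - p)
√(325 + u(17)) = √(325 + (5 - 1*17)) = √(325 + (5 - 17)) = √(325 - 12) = √313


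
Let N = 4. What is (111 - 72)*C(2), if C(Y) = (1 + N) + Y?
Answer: 273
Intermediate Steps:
C(Y) = 5 + Y (C(Y) = (1 + 4) + Y = 5 + Y)
(111 - 72)*C(2) = (111 - 72)*(5 + 2) = 39*7 = 273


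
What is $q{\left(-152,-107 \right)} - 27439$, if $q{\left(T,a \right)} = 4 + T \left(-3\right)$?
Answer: $-26979$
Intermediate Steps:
$q{\left(T,a \right)} = 4 - 3 T$
$q{\left(-152,-107 \right)} - 27439 = \left(4 - -456\right) - 27439 = \left(4 + 456\right) - 27439 = 460 - 27439 = -26979$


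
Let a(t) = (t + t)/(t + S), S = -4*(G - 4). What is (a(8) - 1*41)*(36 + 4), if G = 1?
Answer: -1608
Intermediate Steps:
S = 12 (S = -4*(1 - 4) = -4*(-3) = 12)
a(t) = 2*t/(12 + t) (a(t) = (t + t)/(t + 12) = (2*t)/(12 + t) = 2*t/(12 + t))
(a(8) - 1*41)*(36 + 4) = (2*8/(12 + 8) - 1*41)*(36 + 4) = (2*8/20 - 41)*40 = (2*8*(1/20) - 41)*40 = (⅘ - 41)*40 = -201/5*40 = -1608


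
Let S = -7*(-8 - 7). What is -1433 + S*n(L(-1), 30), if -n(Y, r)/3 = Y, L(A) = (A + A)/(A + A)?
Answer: -1748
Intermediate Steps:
L(A) = 1 (L(A) = (2*A)/((2*A)) = (2*A)*(1/(2*A)) = 1)
S = 105 (S = -7*(-15) = 105)
n(Y, r) = -3*Y
-1433 + S*n(L(-1), 30) = -1433 + 105*(-3*1) = -1433 + 105*(-3) = -1433 - 315 = -1748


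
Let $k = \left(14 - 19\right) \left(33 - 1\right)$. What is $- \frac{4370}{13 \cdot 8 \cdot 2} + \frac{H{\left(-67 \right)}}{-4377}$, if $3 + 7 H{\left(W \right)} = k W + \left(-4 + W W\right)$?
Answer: $- \frac{68527223}{3186456} \approx -21.506$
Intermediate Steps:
$k = -160$ ($k = \left(-5\right) 32 = -160$)
$H{\left(W \right)} = -1 - \frac{160 W}{7} + \frac{W^{2}}{7}$ ($H{\left(W \right)} = - \frac{3}{7} + \frac{- 160 W + \left(-4 + W W\right)}{7} = - \frac{3}{7} + \frac{- 160 W + \left(-4 + W^{2}\right)}{7} = - \frac{3}{7} + \frac{-4 + W^{2} - 160 W}{7} = - \frac{3}{7} - \left(\frac{4}{7} - \frac{W^{2}}{7} + \frac{160 W}{7}\right) = -1 - \frac{160 W}{7} + \frac{W^{2}}{7}$)
$- \frac{4370}{13 \cdot 8 \cdot 2} + \frac{H{\left(-67 \right)}}{-4377} = - \frac{4370}{13 \cdot 8 \cdot 2} + \frac{-1 - - \frac{10720}{7} + \frac{\left(-67\right)^{2}}{7}}{-4377} = - \frac{4370}{104 \cdot 2} + \left(-1 + \frac{10720}{7} + \frac{1}{7} \cdot 4489\right) \left(- \frac{1}{4377}\right) = - \frac{4370}{208} + \left(-1 + \frac{10720}{7} + \frac{4489}{7}\right) \left(- \frac{1}{4377}\right) = \left(-4370\right) \frac{1}{208} + \frac{15202}{7} \left(- \frac{1}{4377}\right) = - \frac{2185}{104} - \frac{15202}{30639} = - \frac{68527223}{3186456}$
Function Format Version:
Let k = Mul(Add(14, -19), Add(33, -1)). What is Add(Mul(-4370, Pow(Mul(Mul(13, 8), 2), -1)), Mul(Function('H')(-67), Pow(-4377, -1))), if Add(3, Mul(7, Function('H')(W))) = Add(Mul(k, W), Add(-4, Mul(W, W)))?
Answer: Rational(-68527223, 3186456) ≈ -21.506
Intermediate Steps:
k = -160 (k = Mul(-5, 32) = -160)
Function('H')(W) = Add(-1, Mul(Rational(-160, 7), W), Mul(Rational(1, 7), Pow(W, 2))) (Function('H')(W) = Add(Rational(-3, 7), Mul(Rational(1, 7), Add(Mul(-160, W), Add(-4, Mul(W, W))))) = Add(Rational(-3, 7), Mul(Rational(1, 7), Add(Mul(-160, W), Add(-4, Pow(W, 2))))) = Add(Rational(-3, 7), Mul(Rational(1, 7), Add(-4, Pow(W, 2), Mul(-160, W)))) = Add(Rational(-3, 7), Add(Rational(-4, 7), Mul(Rational(-160, 7), W), Mul(Rational(1, 7), Pow(W, 2)))) = Add(-1, Mul(Rational(-160, 7), W), Mul(Rational(1, 7), Pow(W, 2))))
Add(Mul(-4370, Pow(Mul(Mul(13, 8), 2), -1)), Mul(Function('H')(-67), Pow(-4377, -1))) = Add(Mul(-4370, Pow(Mul(Mul(13, 8), 2), -1)), Mul(Add(-1, Mul(Rational(-160, 7), -67), Mul(Rational(1, 7), Pow(-67, 2))), Pow(-4377, -1))) = Add(Mul(-4370, Pow(Mul(104, 2), -1)), Mul(Add(-1, Rational(10720, 7), Mul(Rational(1, 7), 4489)), Rational(-1, 4377))) = Add(Mul(-4370, Pow(208, -1)), Mul(Add(-1, Rational(10720, 7), Rational(4489, 7)), Rational(-1, 4377))) = Add(Mul(-4370, Rational(1, 208)), Mul(Rational(15202, 7), Rational(-1, 4377))) = Add(Rational(-2185, 104), Rational(-15202, 30639)) = Rational(-68527223, 3186456)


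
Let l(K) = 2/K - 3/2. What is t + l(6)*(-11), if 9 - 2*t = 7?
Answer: 83/6 ≈ 13.833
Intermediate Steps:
t = 1 (t = 9/2 - ½*7 = 9/2 - 7/2 = 1)
l(K) = -3/2 + 2/K (l(K) = 2/K - 3*½ = 2/K - 3/2 = -3/2 + 2/K)
t + l(6)*(-11) = 1 + (-3/2 + 2/6)*(-11) = 1 + (-3/2 + 2*(⅙))*(-11) = 1 + (-3/2 + ⅓)*(-11) = 1 - 7/6*(-11) = 1 + 77/6 = 83/6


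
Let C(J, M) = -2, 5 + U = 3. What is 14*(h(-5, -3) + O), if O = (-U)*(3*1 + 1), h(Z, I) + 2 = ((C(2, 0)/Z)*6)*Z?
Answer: -84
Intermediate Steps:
U = -2 (U = -5 + 3 = -2)
h(Z, I) = -14 (h(Z, I) = -2 + (-2/Z*6)*Z = -2 + (-12/Z)*Z = -2 - 12 = -14)
O = 8 (O = (-1*(-2))*(3*1 + 1) = 2*(3 + 1) = 2*4 = 8)
14*(h(-5, -3) + O) = 14*(-14 + 8) = 14*(-6) = -84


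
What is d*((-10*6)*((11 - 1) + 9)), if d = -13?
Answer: 14820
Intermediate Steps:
d*((-10*6)*((11 - 1) + 9)) = -13*(-10*6)*((11 - 1) + 9) = -(-780)*(10 + 9) = -(-780)*19 = -13*(-1140) = 14820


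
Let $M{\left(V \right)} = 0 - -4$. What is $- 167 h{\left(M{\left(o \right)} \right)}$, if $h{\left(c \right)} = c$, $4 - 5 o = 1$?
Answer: $-668$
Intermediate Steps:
$o = \frac{3}{5}$ ($o = \frac{4}{5} - \frac{1}{5} = \frac{3}{5} \approx 0.6$)
$M{\left(V \right)} = 4$ ($M{\left(V \right)} = 0 + 4 = 4$)
$- 167 h{\left(M{\left(o \right)} \right)} = \left(-167\right) 4 = -668$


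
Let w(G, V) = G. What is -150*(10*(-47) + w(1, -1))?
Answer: 70350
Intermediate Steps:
-150*(10*(-47) + w(1, -1)) = -150*(10*(-47) + 1) = -150*(-470 + 1) = -150*(-469) = -1*(-70350) = 70350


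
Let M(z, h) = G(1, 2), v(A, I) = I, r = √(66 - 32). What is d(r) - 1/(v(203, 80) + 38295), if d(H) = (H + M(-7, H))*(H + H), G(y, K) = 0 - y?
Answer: 2609499/38375 - 2*√34 ≈ 56.338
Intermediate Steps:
r = √34 ≈ 5.8309
G(y, K) = -y
M(z, h) = -1 (M(z, h) = -1*1 = -1)
d(H) = 2*H*(-1 + H) (d(H) = (H - 1)*(H + H) = (-1 + H)*(2*H) = 2*H*(-1 + H))
d(r) - 1/(v(203, 80) + 38295) = 2*√34*(-1 + √34) - 1/(80 + 38295) = 2*√34*(-1 + √34) - 1/38375 = -1/38375 + 2*√34*(-1 + √34)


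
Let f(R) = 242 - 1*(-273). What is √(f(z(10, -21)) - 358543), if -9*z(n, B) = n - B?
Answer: 2*I*√89507 ≈ 598.35*I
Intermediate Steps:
z(n, B) = -n/9 + B/9 (z(n, B) = -(n - B)/9 = -n/9 + B/9)
f(R) = 515 (f(R) = 242 + 273 = 515)
√(f(z(10, -21)) - 358543) = √(515 - 358543) = √(-358028) = 2*I*√89507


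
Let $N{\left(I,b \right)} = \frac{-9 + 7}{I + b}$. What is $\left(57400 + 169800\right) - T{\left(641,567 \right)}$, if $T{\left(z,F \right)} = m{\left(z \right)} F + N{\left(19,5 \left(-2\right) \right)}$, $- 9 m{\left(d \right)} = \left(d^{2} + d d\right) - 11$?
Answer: $\frac{467977619}{9} \approx 5.1998 \cdot 10^{7}$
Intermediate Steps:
$m{\left(d \right)} = \frac{11}{9} - \frac{2 d^{2}}{9}$ ($m{\left(d \right)} = - \frac{\left(d^{2} + d d\right) - 11}{9} = - \frac{\left(d^{2} + d^{2}\right) - 11}{9} = - \frac{2 d^{2} - 11}{9} = - \frac{-11 + 2 d^{2}}{9} = \frac{11}{9} - \frac{2 d^{2}}{9}$)
$N{\left(I,b \right)} = - \frac{2}{I + b}$
$T{\left(z,F \right)} = - \frac{2}{9} + F \left(\frac{11}{9} - \frac{2 z^{2}}{9}\right)$ ($T{\left(z,F \right)} = \left(\frac{11}{9} - \frac{2 z^{2}}{9}\right) F - \frac{2}{19 + 5 \left(-2\right)} = F \left(\frac{11}{9} - \frac{2 z^{2}}{9}\right) - \frac{2}{19 - 10} = F \left(\frac{11}{9} - \frac{2 z^{2}}{9}\right) - \frac{2}{9} = - \frac{2}{9} + F \left(\frac{11}{9} - \frac{2 z^{2}}{9}\right)$)
$\left(57400 + 169800\right) - T{\left(641,567 \right)} = \left(57400 + 169800\right) - \left(- \frac{2}{9} - 63 \left(-11 + 2 \cdot 641^{2}\right)\right) = 227200 - \left(- \frac{2}{9} - 63 \left(-11 + 2 \cdot 410881\right)\right) = 227200 - \left(- \frac{2}{9} - 63 \left(-11 + 821762\right)\right) = 227200 - \left(- \frac{2}{9} - 63 \cdot 821751\right) = 227200 - \left(- \frac{2}{9} - 51770313\right) = 227200 - - \frac{465932819}{9} = 227200 + \frac{465932819}{9} = \frac{467977619}{9}$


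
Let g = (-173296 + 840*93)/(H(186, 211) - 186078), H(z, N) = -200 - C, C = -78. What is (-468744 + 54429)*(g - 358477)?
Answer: 691370778055914/4655 ≈ 1.4852e+11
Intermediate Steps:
H(z, N) = -122 (H(z, N) = -200 - 1*(-78) = -200 + 78 = -122)
g = 11897/23275 (g = (-173296 + 840*93)/(-122 - 186078) = (-173296 + 78120)/(-186200) = -95176*(-1/186200) = 11897/23275 ≈ 0.51115)
(-468744 + 54429)*(g - 358477) = (-468744 + 54429)*(11897/23275 - 358477) = -414315*(-8343540278/23275) = 691370778055914/4655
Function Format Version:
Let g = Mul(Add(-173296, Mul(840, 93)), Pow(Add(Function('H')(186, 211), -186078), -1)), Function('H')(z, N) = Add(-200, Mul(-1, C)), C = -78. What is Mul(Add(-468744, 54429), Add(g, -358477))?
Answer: Rational(691370778055914, 4655) ≈ 1.4852e+11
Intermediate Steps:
Function('H')(z, N) = -122 (Function('H')(z, N) = Add(-200, Mul(-1, -78)) = Add(-200, 78) = -122)
g = Rational(11897, 23275) (g = Mul(Add(-173296, Mul(840, 93)), Pow(Add(-122, -186078), -1)) = Mul(Add(-173296, 78120), Pow(-186200, -1)) = Mul(-95176, Rational(-1, 186200)) = Rational(11897, 23275) ≈ 0.51115)
Mul(Add(-468744, 54429), Add(g, -358477)) = Mul(Add(-468744, 54429), Add(Rational(11897, 23275), -358477)) = Mul(-414315, Rational(-8343540278, 23275)) = Rational(691370778055914, 4655)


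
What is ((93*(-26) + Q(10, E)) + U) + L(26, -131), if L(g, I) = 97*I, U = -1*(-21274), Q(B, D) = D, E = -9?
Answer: 6140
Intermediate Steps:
U = 21274
((93*(-26) + Q(10, E)) + U) + L(26, -131) = ((93*(-26) - 9) + 21274) + 97*(-131) = ((-2418 - 9) + 21274) - 12707 = (-2427 + 21274) - 12707 = 18847 - 12707 = 6140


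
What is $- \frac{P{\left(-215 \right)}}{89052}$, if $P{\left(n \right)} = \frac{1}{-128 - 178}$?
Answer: $\frac{1}{27249912} \approx 3.6697 \cdot 10^{-8}$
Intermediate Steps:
$P{\left(n \right)} = - \frac{1}{306}$ ($P{\left(n \right)} = \frac{1}{-306} = - \frac{1}{306}$)
$- \frac{P{\left(-215 \right)}}{89052} = - \frac{-1}{306 \cdot 89052} = \left(-1\right) \left(- \frac{1}{27249912}\right) = \frac{1}{27249912}$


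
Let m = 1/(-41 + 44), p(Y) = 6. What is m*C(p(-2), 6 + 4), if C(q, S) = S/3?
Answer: 10/9 ≈ 1.1111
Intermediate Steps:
C(q, S) = S/3 (C(q, S) = S*(1/3) = S/3)
m = 1/3 ≈ 0.33333
m*C(p(-2), 6 + 4) = ((6 + 4)/3)/3 = ((1/3)*10)/3 = (1/3)*(10/3) = 10/9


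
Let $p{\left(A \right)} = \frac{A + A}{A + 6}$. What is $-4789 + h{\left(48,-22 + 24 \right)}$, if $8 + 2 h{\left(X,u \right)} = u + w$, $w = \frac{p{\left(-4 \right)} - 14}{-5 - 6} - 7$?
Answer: $- \frac{105483}{22} \approx -4794.7$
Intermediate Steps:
$p{\left(A \right)} = \frac{2 A}{6 + A}$
$w = - \frac{59}{11}$ ($w = \frac{2 \left(-4\right) \frac{1}{6 - 4} - 14}{-5 - 6} - 7 = \frac{2 \left(-4\right) \frac{1}{2} - 14}{-11} - 7 = \left(2 \left(-4\right) \frac{1}{2} - 14\right) \left(- \frac{1}{11}\right) - 7 = \left(-4 - 14\right) \left(- \frac{1}{11}\right) - 7 = \left(-18\right) \left(- \frac{1}{11}\right) - 7 = \frac{18}{11} - 7 = - \frac{59}{11} \approx -5.3636$)
$h{\left(X,u \right)} = - \frac{147}{22} + \frac{u}{2}$ ($h{\left(X,u \right)} = -4 + \frac{u - \frac{59}{11}}{2} = -4 + \frac{- \frac{59}{11} + u}{2} = -4 + \left(- \frac{59}{22} + \frac{u}{2}\right) = - \frac{147}{22} + \frac{u}{2}$)
$-4789 + h{\left(48,-22 + 24 \right)} = -4789 - \left(\frac{147}{22} - \frac{-22 + 24}{2}\right) = -4789 + \left(- \frac{147}{22} + \frac{1}{2} \cdot 2\right) = -4789 + \left(- \frac{147}{22} + 1\right) = -4789 - \frac{125}{22} = - \frac{105483}{22}$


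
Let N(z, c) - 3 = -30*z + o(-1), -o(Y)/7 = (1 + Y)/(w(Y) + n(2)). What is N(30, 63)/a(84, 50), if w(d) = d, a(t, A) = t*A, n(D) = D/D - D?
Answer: -299/1400 ≈ -0.21357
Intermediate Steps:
n(D) = 1 - D
a(t, A) = A*t
o(Y) = -7*(1 + Y)/(-1 + Y) (o(Y) = -7*(1 + Y)/(Y + (1 - 1*2)) = -7*(1 + Y)/(Y + (1 - 2)) = -7*(1 + Y)/(Y - 1) = -7*(1 + Y)/(-1 + Y))
N(z, c) = 3 - 30*z (N(z, c) = 3 + (-30*z + 7*(-1 - 1*(-1))/(-1 - 1)) = 3 + (-30*z + 7*(-1 + 1)/(-2)) = 3 + (-30*z + 7*(-½)*0) = 3 + (-30*z + 0) = 3 - 30*z)
N(30, 63)/a(84, 50) = (3 - 30*30)/((50*84)) = (3 - 900)/4200 = -897*1/4200 = -299/1400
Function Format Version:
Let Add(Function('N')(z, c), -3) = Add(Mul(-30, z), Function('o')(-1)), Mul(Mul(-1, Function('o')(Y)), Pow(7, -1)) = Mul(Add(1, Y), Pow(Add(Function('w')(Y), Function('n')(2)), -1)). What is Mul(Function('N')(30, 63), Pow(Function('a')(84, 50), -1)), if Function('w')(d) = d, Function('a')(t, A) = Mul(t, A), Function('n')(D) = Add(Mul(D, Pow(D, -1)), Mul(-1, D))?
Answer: Rational(-299, 1400) ≈ -0.21357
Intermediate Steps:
Function('n')(D) = Add(1, Mul(-1, D))
Function('a')(t, A) = Mul(A, t)
Function('o')(Y) = Mul(-7, Pow(Add(-1, Y), -1), Add(1, Y)) (Function('o')(Y) = Mul(-7, Mul(Add(1, Y), Pow(Add(Y, Add(1, Mul(-1, 2))), -1))) = Mul(-7, Mul(Add(1, Y), Pow(Add(Y, Add(1, -2)), -1))) = Mul(-7, Mul(Add(1, Y), Pow(Add(Y, -1), -1))) = Mul(-7, Mul(Add(1, Y), Pow(Add(-1, Y), -1))) = Mul(-7, Mul(Pow(Add(-1, Y), -1), Add(1, Y))) = Mul(-7, Pow(Add(-1, Y), -1), Add(1, Y)))
Function('N')(z, c) = Add(3, Mul(-30, z)) (Function('N')(z, c) = Add(3, Add(Mul(-30, z), Mul(7, Pow(Add(-1, -1), -1), Add(-1, Mul(-1, -1))))) = Add(3, Add(Mul(-30, z), Mul(7, Pow(-2, -1), Add(-1, 1)))) = Add(3, Add(Mul(-30, z), Mul(7, Rational(-1, 2), 0))) = Add(3, Add(Mul(-30, z), 0)) = Add(3, Mul(-30, z)))
Mul(Function('N')(30, 63), Pow(Function('a')(84, 50), -1)) = Mul(Add(3, Mul(-30, 30)), Pow(Mul(50, 84), -1)) = Mul(Add(3, -900), Pow(4200, -1)) = Mul(-897, Rational(1, 4200)) = Rational(-299, 1400)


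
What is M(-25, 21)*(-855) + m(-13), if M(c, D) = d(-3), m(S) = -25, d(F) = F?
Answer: 2540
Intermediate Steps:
M(c, D) = -3
M(-25, 21)*(-855) + m(-13) = -3*(-855) - 25 = 2565 - 25 = 2540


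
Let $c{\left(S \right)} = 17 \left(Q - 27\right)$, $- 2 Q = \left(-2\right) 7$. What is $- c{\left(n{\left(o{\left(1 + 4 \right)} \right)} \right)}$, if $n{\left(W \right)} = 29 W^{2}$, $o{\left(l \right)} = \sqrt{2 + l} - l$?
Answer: $340$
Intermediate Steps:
$Q = 7$ ($Q = - \frac{\left(-2\right) 7}{2} = \left(- \frac{1}{2}\right) \left(-14\right) = 7$)
$c{\left(S \right)} = -340$ ($c{\left(S \right)} = 17 \left(7 - 27\right) = 17 \left(-20\right) = -340$)
$- c{\left(n{\left(o{\left(1 + 4 \right)} \right)} \right)} = \left(-1\right) \left(-340\right) = 340$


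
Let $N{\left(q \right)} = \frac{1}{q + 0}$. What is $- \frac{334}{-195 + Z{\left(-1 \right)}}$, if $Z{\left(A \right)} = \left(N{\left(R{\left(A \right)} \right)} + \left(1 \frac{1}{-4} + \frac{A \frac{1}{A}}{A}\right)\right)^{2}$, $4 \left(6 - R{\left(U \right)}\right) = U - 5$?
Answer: $\frac{1202400}{697511} \approx 1.7238$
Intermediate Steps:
$R{\left(U \right)} = \frac{29}{4} - \frac{U}{4}$ ($R{\left(U \right)} = 6 - \frac{U - 5}{4} = 6 - \frac{-5 + U}{4} = 6 - \left(- \frac{5}{4} + \frac{U}{4}\right) = \frac{29}{4} - \frac{U}{4}$)
$N{\left(q \right)} = \frac{1}{q}$
$Z{\left(A \right)} = \left(- \frac{1}{4} + \frac{1}{A} + \frac{1}{\frac{29}{4} - \frac{A}{4}}\right)^{2}$ ($Z{\left(A \right)} = \left(\frac{1}{\frac{29}{4} - \frac{A}{4}} + \left(1 \frac{1}{-4} + \frac{A \frac{1}{A}}{A}\right)\right)^{2} = \left(\frac{1}{\frac{29}{4} - \frac{A}{4}} + \left(1 \left(- \frac{1}{4}\right) + 1 \frac{1}{A}\right)\right)^{2} = \left(\frac{1}{\frac{29}{4} - \frac{A}{4}} - \left(\frac{1}{4} - \frac{1}{A}\right)\right)^{2} = \left(- \frac{1}{4} + \frac{1}{A} + \frac{1}{\frac{29}{4} - \frac{A}{4}}\right)^{2}$)
$- \frac{334}{-195 + Z{\left(-1 \right)}} = - \frac{334}{-195 + \frac{\left(116 + \left(-1\right)^{2} - -17\right)^{2}}{16 \cdot 1 \left(-29 - 1\right)^{2}}} = - \frac{334}{-195 + \frac{1}{16} \cdot 1 \cdot \frac{1}{900} \left(116 + 1 + 17\right)^{2}} = - \frac{334}{-195 + \frac{1}{16} \cdot 1 \cdot \frac{1}{900} \cdot 134^{2}} = - \frac{334}{-195 + \frac{1}{16} \cdot 1 \cdot \frac{1}{900} \cdot 17956} = - \frac{334}{-195 + \frac{4489}{3600}} = - \frac{334}{- \frac{697511}{3600}} = \left(-334\right) \left(- \frac{3600}{697511}\right) = \frac{1202400}{697511}$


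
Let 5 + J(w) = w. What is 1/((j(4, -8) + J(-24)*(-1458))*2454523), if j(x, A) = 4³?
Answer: 1/103939230958 ≈ 9.6210e-12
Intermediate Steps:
j(x, A) = 64
J(w) = -5 + w
1/((j(4, -8) + J(-24)*(-1458))*2454523) = 1/((64 + (-5 - 24)*(-1458))*2454523) = (1/2454523)/(64 - 29*(-1458)) = (1/2454523)/(64 + 42282) = (1/2454523)/42346 = (1/42346)*(1/2454523) = 1/103939230958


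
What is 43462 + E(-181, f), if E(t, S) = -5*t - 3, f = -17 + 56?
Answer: 44364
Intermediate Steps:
f = 39
E(t, S) = -3 - 5*t
43462 + E(-181, f) = 43462 + (-3 - 5*(-181)) = 43462 + (-3 + 905) = 43462 + 902 = 44364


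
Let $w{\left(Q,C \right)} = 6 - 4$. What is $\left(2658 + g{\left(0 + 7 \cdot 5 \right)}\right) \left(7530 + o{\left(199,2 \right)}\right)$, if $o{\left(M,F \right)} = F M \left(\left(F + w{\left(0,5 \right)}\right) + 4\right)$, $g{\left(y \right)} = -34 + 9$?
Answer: $28209962$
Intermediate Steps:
$w{\left(Q,C \right)} = 2$ ($w{\left(Q,C \right)} = 6 - 4 = 2$)
$g{\left(y \right)} = -25$
$o{\left(M,F \right)} = F M \left(6 + F\right)$ ($o{\left(M,F \right)} = F M \left(\left(F + 2\right) + 4\right) = F M \left(\left(2 + F\right) + 4\right) = F M \left(6 + F\right)$)
$\left(2658 + g{\left(0 + 7 \cdot 5 \right)}\right) \left(7530 + o{\left(199,2 \right)}\right) = \left(2658 - 25\right) \left(7530 + 2 \cdot 199 \left(6 + 2\right)\right) = 2633 \left(7530 + 2 \cdot 199 \cdot 8\right) = 2633 \left(7530 + 3184\right) = 2633 \cdot 10714 = 28209962$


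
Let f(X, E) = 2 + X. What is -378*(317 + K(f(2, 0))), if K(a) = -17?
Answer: -113400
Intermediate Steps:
-378*(317 + K(f(2, 0))) = -378*(317 - 17) = -378*300 = -113400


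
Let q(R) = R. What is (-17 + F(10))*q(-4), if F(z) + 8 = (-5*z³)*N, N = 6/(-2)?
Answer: -59900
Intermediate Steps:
N = -3 (N = 6*(-½) = -3)
F(z) = -8 + 15*z³ (F(z) = -8 - 5*z³*(-3) = -8 + 15*z³)
(-17 + F(10))*q(-4) = (-17 + (-8 + 15*10³))*(-4) = (-17 + (-8 + 15*1000))*(-4) = (-17 + (-8 + 15000))*(-4) = (-17 + 14992)*(-4) = 14975*(-4) = -59900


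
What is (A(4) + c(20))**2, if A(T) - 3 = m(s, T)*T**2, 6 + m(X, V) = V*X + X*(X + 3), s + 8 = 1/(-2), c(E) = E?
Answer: 17161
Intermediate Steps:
s = -17/2 (s = -8 + 1/(-2) = -8 - 1/2 = -17/2 ≈ -8.5000)
m(X, V) = -6 + V*X + X*(3 + X) (m(X, V) = -6 + (V*X + X*(X + 3)) = -6 + (V*X + X*(3 + X)) = -6 + V*X + X*(3 + X))
A(T) = 3 + T**2*(163/4 - 17*T/2) (A(T) = 3 + (-6 + (-17/2)**2 + 3*(-17/2) + T*(-17/2))*T**2 = 3 + (-6 + 289/4 - 51/2 - 17*T/2)*T**2 = 3 + (163/4 - 17*T/2)*T**2 = 3 + T**2*(163/4 - 17*T/2))
(A(4) + c(20))**2 = ((3 + (1/4)*4**2*(163 - 34*4)) + 20)**2 = ((3 + (1/4)*16*(163 - 136)) + 20)**2 = ((3 + (1/4)*16*27) + 20)**2 = ((3 + 108) + 20)**2 = (111 + 20)**2 = 131**2 = 17161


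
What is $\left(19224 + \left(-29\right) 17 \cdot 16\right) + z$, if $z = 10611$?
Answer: $21947$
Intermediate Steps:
$\left(19224 + \left(-29\right) 17 \cdot 16\right) + z = \left(19224 + \left(-29\right) 17 \cdot 16\right) + 10611 = \left(19224 - 7888\right) + 10611 = 11336 + 10611 = 21947$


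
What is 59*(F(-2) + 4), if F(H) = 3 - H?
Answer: 531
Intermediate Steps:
59*(F(-2) + 4) = 59*((3 - 1*(-2)) + 4) = 59*((3 + 2) + 4) = 59*(5 + 4) = 59*9 = 531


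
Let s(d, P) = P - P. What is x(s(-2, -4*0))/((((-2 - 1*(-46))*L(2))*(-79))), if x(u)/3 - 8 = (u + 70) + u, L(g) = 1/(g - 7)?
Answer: 585/1738 ≈ 0.33659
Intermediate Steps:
L(g) = 1/(-7 + g)
s(d, P) = 0
x(u) = 234 + 6*u (x(u) = 24 + 3*((u + 70) + u) = 24 + 3*((70 + u) + u) = 24 + 3*(70 + 2*u) = 24 + (210 + 6*u) = 234 + 6*u)
x(s(-2, -4*0))/((((-2 - 1*(-46))*L(2))*(-79))) = (234 + 6*0)/((((-2 - 1*(-46))/(-7 + 2))*(-79))) = (234 + 0)/((((-2 + 46)/(-5))*(-79))) = 234/(((44*(-1/5))*(-79))) = 234/((-44/5*(-79))) = 234/(3476/5) = 234*(5/3476) = 585/1738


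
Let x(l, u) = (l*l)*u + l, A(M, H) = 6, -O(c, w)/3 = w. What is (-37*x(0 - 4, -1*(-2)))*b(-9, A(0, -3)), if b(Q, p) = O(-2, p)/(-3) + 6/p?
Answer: -7252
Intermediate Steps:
O(c, w) = -3*w
x(l, u) = l + u*l**2 (x(l, u) = l**2*u + l = u*l**2 + l = l + u*l**2)
b(Q, p) = p + 6/p (b(Q, p) = -3*p/(-3) + 6/p = -3*p*(-1/3) + 6/p = p + 6/p)
(-37*x(0 - 4, -1*(-2)))*b(-9, A(0, -3)) = (-37*(0 - 4)*(1 + (0 - 4)*(-1*(-2))))*(6 + 6/6) = (-(-148)*(1 - 4*2))*(6 + 6*(1/6)) = (-(-148)*(1 - 8))*(6 + 1) = -(-148)*(-7)*7 = -37*28*7 = -1036*7 = -7252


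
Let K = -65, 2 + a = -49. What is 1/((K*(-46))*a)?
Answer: -1/152490 ≈ -6.5578e-6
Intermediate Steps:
a = -51 (a = -2 - 49 = -51)
1/((K*(-46))*a) = 1/(-65*(-46)*(-51)) = 1/(2990*(-51)) = 1/(-152490) = -1/152490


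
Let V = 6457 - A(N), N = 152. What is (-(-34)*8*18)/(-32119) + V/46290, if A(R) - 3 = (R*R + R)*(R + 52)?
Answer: -15239907047/148678851 ≈ -102.50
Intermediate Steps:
A(R) = 3 + (52 + R)*(R + R**2) (A(R) = 3 + (R*R + R)*(R + 52) = 3 + (R**2 + R)*(52 + R) = 3 + (R + R**2)*(52 + R) = 3 + (52 + R)*(R + R**2))
V = -4737770 (V = 6457 - (3 + 152**3 + 52*152 + 53*152**2) = 6457 - (3 + 3511808 + 7904 + 53*23104) = 6457 - (3 + 3511808 + 7904 + 1224512) = 6457 - 1*4744227 = 6457 - 4744227 = -4737770)
(-(-34)*8*18)/(-32119) + V/46290 = (-(-34)*8*18)/(-32119) - 4737770/46290 = (-34*(-8)*18)*(-1/32119) - 4737770*1/46290 = (272*18)*(-1/32119) - 473777/4629 = 4896*(-1/32119) - 473777/4629 = -4896/32119 - 473777/4629 = -15239907047/148678851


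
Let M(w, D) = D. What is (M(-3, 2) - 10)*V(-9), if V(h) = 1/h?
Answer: 8/9 ≈ 0.88889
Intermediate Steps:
(M(-3, 2) - 10)*V(-9) = (2 - 10)/(-9) = -8*(-1/9) = 8/9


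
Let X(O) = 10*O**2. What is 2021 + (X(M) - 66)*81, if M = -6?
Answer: 25835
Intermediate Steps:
2021 + (X(M) - 66)*81 = 2021 + (10*(-6)**2 - 66)*81 = 2021 + (10*36 - 66)*81 = 2021 + (360 - 66)*81 = 2021 + 294*81 = 2021 + 23814 = 25835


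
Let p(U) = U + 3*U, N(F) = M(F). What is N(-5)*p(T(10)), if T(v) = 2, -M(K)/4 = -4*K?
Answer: -640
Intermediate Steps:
M(K) = 16*K (M(K) = -(-16)*K = 16*K)
N(F) = 16*F
p(U) = 4*U
N(-5)*p(T(10)) = (16*(-5))*(4*2) = -80*8 = -640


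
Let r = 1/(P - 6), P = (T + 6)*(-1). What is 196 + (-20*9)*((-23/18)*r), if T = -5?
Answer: 1142/7 ≈ 163.14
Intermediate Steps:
P = -1 (P = (-5 + 6)*(-1) = 1*(-1) = -1)
r = -⅐ (r = 1/(-1 - 6) = 1/(-7) = -⅐ ≈ -0.14286)
196 + (-20*9)*((-23/18)*r) = 196 + (-20*9)*(-23/18*(-⅐)) = 196 - 180*(-23*1/18)*(-1)/7 = 196 - (-230)*(-1)/7 = 196 - 180*23/126 = 196 - 230/7 = 1142/7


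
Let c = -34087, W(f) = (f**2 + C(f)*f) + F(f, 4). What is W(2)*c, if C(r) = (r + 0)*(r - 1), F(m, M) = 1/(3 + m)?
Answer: -1397567/5 ≈ -2.7951e+5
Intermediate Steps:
C(r) = r*(-1 + r)
W(f) = f**2 + 1/(3 + f) + f**2*(-1 + f) (W(f) = (f**2 + (f*(-1 + f))*f) + 1/(3 + f) = (f**2 + f**2*(-1 + f)) + 1/(3 + f) = f**2 + 1/(3 + f) + f**2*(-1 + f))
W(2)*c = ((1 + 2**3*(3 + 2))/(3 + 2))*(-34087) = ((1 + 8*5)/5)*(-34087) = ((1 + 40)/5)*(-34087) = ((1/5)*41)*(-34087) = (41/5)*(-34087) = -1397567/5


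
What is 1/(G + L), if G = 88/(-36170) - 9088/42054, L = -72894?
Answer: -380273295/27719724669158 ≈ -1.3719e-5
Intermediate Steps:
G = -83103428/380273295 (G = 88*(-1/36170) - 9088*1/42054 = -44/18085 - 4544/21027 = -83103428/380273295 ≈ -0.21854)
1/(G + L) = 1/(-83103428/380273295 - 72894) = 1/(-27719724669158/380273295) = -380273295/27719724669158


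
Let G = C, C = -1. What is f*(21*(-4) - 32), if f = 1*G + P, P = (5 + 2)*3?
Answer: -2320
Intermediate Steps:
G = -1
P = 21 (P = 7*3 = 21)
f = 20 (f = 1*(-1) + 21 = -1 + 21 = 20)
f*(21*(-4) - 32) = 20*(21*(-4) - 32) = 20*(-84 - 32) = 20*(-116) = -2320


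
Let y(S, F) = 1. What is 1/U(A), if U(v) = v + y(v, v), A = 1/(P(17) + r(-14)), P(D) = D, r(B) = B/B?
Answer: 18/19 ≈ 0.94737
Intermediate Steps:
r(B) = 1
A = 1/18 (A = 1/(17 + 1) = 1/18 ≈ 0.055556)
U(v) = 1 + v (U(v) = v + 1 = 1 + v)
1/U(A) = 1/(1 + 1/18) = 1/(19/18) = 18/19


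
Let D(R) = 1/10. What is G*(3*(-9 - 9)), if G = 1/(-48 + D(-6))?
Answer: 540/479 ≈ 1.1273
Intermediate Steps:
D(R) = 1/10
G = -10/479 (G = 1/(-48 + 1/10) = 1/(-479/10) = -10/479 ≈ -0.020877)
G*(3*(-9 - 9)) = -30*(-9 - 9)/479 = -30*(-18)/479 = -10/479*(-54) = 540/479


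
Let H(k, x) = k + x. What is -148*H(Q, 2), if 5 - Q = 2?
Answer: -740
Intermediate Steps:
Q = 3 (Q = 5 - 1*2 = 5 - 2 = 3)
-148*H(Q, 2) = -148*(3 + 2) = -148*5 = -740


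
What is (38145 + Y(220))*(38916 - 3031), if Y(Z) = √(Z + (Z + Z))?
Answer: 1368833325 + 71770*√165 ≈ 1.3698e+9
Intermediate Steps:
Y(Z) = √3*√Z (Y(Z) = √(Z + 2*Z) = √(3*Z) = √3*√Z)
(38145 + Y(220))*(38916 - 3031) = (38145 + √3*√220)*(38916 - 3031) = (38145 + √3*(2*√55))*35885 = (38145 + 2*√165)*35885 = 1368833325 + 71770*√165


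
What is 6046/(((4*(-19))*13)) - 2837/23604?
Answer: -36378185/5830188 ≈ -6.2396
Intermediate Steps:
6046/(((4*(-19))*13)) - 2837/23604 = 6046/((-76*13)) - 2837*1/23604 = 6046/(-988) - 2837/23604 = 6046*(-1/988) - 2837/23604 = -3023/494 - 2837/23604 = -36378185/5830188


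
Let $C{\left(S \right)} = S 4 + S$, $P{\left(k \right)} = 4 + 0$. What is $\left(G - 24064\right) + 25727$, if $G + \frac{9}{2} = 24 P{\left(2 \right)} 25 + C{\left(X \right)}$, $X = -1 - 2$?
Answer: $\frac{8087}{2} \approx 4043.5$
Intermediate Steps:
$P{\left(k \right)} = 4$
$X = -3$
$C{\left(S \right)} = 5 S$ ($C{\left(S \right)} = 4 S + S = 5 S$)
$G = \frac{4761}{2}$ ($G = - \frac{9}{2} + \left(24 \cdot 4 \cdot 25 + 5 \left(-3\right)\right) = - \frac{9}{2} + \left(96 \cdot 25 - 15\right) = - \frac{9}{2} + \left(2400 - 15\right) = - \frac{9}{2} + 2385 = \frac{4761}{2} \approx 2380.5$)
$\left(G - 24064\right) + 25727 = \left(\frac{4761}{2} - 24064\right) + 25727 = - \frac{43367}{2} + 25727 = \frac{8087}{2}$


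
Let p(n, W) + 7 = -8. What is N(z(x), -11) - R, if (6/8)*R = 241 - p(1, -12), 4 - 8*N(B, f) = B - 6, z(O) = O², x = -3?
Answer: -8189/24 ≈ -341.21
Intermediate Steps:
p(n, W) = -15 (p(n, W) = -7 - 8 = -15)
N(B, f) = 5/4 - B/8 (N(B, f) = ½ - (B - 6)/8 = ½ - (-6 + B)/8 = ½ + (¾ - B/8) = 5/4 - B/8)
R = 1024/3 (R = 4*(241 - 1*(-15))/3 = 4*(241 + 15)/3 = (4/3)*256 = 1024/3 ≈ 341.33)
N(z(x), -11) - R = (5/4 - ⅛*(-3)²) - 1*1024/3 = (5/4 - ⅛*9) - 1024/3 = (5/4 - 9/8) - 1024/3 = ⅛ - 1024/3 = -8189/24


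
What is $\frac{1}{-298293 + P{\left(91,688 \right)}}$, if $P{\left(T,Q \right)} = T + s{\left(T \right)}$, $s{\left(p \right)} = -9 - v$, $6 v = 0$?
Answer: $- \frac{1}{298211} \approx -3.3533 \cdot 10^{-6}$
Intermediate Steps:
$v = 0$ ($v = \frac{1}{6} \cdot 0 = 0$)
$s{\left(p \right)} = -9$ ($s{\left(p \right)} = -9 - 0 = -9 + 0 = -9$)
$P{\left(T,Q \right)} = -9 + T$ ($P{\left(T,Q \right)} = T - 9 = -9 + T$)
$\frac{1}{-298293 + P{\left(91,688 \right)}} = \frac{1}{-298293 + \left(-9 + 91\right)} = \frac{1}{-298293 + 82} = \frac{1}{-298211} = - \frac{1}{298211}$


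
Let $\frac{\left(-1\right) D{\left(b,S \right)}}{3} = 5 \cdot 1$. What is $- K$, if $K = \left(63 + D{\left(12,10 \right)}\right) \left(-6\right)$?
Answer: $288$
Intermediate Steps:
$D{\left(b,S \right)} = -15$ ($D{\left(b,S \right)} = - 3 \cdot 5 \cdot 1 = \left(-3\right) 5 = -15$)
$K = -288$ ($K = \left(63 - 15\right) \left(-6\right) = 48 \left(-6\right) = -288$)
$- K = \left(-1\right) \left(-288\right) = 288$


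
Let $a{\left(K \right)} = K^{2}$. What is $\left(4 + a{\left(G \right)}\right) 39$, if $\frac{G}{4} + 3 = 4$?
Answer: $780$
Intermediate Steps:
$G = 4$ ($G = -12 + 4 \cdot 4 = -12 + 16 = 4$)
$\left(4 + a{\left(G \right)}\right) 39 = \left(4 + 4^{2}\right) 39 = \left(4 + 16\right) 39 = 20 \cdot 39 = 780$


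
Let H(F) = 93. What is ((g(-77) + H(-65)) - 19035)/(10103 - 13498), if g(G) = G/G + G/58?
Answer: 219731/39382 ≈ 5.5795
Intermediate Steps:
g(G) = 1 + G/58 (g(G) = 1 + G*(1/58) = 1 + G/58)
((g(-77) + H(-65)) - 19035)/(10103 - 13498) = (((1 + (1/58)*(-77)) + 93) - 19035)/(10103 - 13498) = (((1 - 77/58) + 93) - 19035)/(-3395) = ((-19/58 + 93) - 19035)*(-1/3395) = (5375/58 - 19035)*(-1/3395) = -1098655/58*(-1/3395) = 219731/39382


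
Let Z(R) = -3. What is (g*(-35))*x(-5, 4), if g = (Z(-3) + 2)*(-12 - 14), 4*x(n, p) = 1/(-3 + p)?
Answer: -455/2 ≈ -227.50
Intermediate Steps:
x(n, p) = 1/(4*(-3 + p))
g = 26 (g = (-3 + 2)*(-12 - 14) = -1*(-26) = 26)
(g*(-35))*x(-5, 4) = (26*(-35))*(1/(4*(-3 + 4))) = -455/(2*1) = -455/2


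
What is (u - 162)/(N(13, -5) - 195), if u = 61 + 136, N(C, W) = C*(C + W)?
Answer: -5/13 ≈ -0.38462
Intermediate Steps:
u = 197
(u - 162)/(N(13, -5) - 195) = (197 - 162)/(13*(13 - 5) - 195) = 35/(13*8 - 195) = 35/(104 - 195) = 35/(-91) = 35*(-1/91) = -5/13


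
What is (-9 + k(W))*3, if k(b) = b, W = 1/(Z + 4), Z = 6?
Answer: -267/10 ≈ -26.700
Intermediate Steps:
W = ⅒ (W = 1/(6 + 4) = 1/10 = ⅒ ≈ 0.10000)
(-9 + k(W))*3 = (-9 + ⅒)*3 = -89/10*3 = -267/10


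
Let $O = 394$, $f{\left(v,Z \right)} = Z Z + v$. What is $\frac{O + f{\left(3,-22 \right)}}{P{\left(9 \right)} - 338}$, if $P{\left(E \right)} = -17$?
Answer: $- \frac{881}{355} \approx -2.4817$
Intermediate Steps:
$f{\left(v,Z \right)} = v + Z^{2}$ ($f{\left(v,Z \right)} = Z^{2} + v = v + Z^{2}$)
$\frac{O + f{\left(3,-22 \right)}}{P{\left(9 \right)} - 338} = \frac{394 + \left(3 + \left(-22\right)^{2}\right)}{-17 - 338} = \frac{394 + \left(3 + 484\right)}{-355} = \left(394 + 487\right) \left(- \frac{1}{355}\right) = 881 \left(- \frac{1}{355}\right) = - \frac{881}{355}$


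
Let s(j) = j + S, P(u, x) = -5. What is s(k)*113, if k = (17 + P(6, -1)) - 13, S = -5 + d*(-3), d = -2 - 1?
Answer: 339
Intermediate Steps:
d = -3
S = 4 (S = -5 - 3*(-3) = -5 + 9 = 4)
k = -1 (k = (17 - 5) - 13 = 12 - 13 = -1)
s(j) = 4 + j (s(j) = j + 4 = 4 + j)
s(k)*113 = (4 - 1)*113 = 3*113 = 339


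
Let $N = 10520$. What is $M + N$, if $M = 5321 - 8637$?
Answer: $7204$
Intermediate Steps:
$M = -3316$
$M + N = -3316 + 10520 = 7204$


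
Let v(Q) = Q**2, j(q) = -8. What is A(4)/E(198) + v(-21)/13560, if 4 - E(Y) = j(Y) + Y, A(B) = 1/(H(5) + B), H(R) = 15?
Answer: 257489/7986840 ≈ 0.032239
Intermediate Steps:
A(B) = 1/(15 + B)
E(Y) = 12 - Y (E(Y) = 4 - (-8 + Y) = 4 + (8 - Y) = 12 - Y)
A(4)/E(198) + v(-21)/13560 = 1/((15 + 4)*(12 - 1*198)) + (-21)**2/13560 = 1/(19*(12 - 198)) + 441*(1/13560) = (1/19)/(-186) + 147/4520 = (1/19)*(-1/186) + 147/4520 = -1/3534 + 147/4520 = 257489/7986840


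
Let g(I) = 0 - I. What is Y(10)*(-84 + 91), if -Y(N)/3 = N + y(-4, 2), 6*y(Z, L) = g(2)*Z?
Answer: -238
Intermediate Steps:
g(I) = -I
y(Z, L) = -Z/3 (y(Z, L) = ((-1*2)*Z)/6 = (-2*Z)/6 = -Z/3)
Y(N) = -4 - 3*N (Y(N) = -3*(N - ⅓*(-4)) = -3*(N + 4/3) = -3*(4/3 + N) = -4 - 3*N)
Y(10)*(-84 + 91) = (-4 - 3*10)*(-84 + 91) = (-4 - 30)*7 = -34*7 = -238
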